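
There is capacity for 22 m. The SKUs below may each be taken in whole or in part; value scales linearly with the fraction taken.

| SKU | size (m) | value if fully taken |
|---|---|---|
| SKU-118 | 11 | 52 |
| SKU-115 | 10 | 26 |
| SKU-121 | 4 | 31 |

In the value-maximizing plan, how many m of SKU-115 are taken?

Best value per unit of size first: SKU-121 31/4≈7.75, SKU-118 52/11≈4.73, SKU-115 26/10≈2.6.
Take all of SKU-121 (4 m, value 31) — 18 m left.
All 11 m of SKU-118 fit (value 52) — 7 remain.
Only 7 m remain; take 7/10 of SKU-115 for value 26×7/10 = 18.2.

7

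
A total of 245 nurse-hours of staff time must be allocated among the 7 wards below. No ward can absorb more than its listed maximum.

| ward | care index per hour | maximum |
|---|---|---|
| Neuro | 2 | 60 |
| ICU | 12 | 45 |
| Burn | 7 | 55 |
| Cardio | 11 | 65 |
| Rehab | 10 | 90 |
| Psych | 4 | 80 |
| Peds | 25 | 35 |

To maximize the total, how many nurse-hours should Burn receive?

Order the wards by care index per hour: Peds 25 > ICU 12 > Cardio 11 > Rehab 10 > Burn 7 > Psych 4 > Neuro 2.
Give Peds 35 to hit its cap of 35 — 210 left.
ICU: +45 to 45 (cap) — 165 left.
Cardio: +65 to 65 (cap) — 100 left.
Rehab: +90 to 90 (cap) — 10 left.
Burn has room for 55 but only 10 remain, so it gets 10.

10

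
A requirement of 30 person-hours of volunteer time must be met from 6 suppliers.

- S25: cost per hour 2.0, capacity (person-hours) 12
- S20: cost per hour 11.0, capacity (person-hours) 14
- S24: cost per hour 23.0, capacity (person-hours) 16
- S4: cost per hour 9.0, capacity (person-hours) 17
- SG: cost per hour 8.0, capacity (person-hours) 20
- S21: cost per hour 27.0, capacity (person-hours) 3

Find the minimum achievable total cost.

168

Fill from the cheapest supplier first.
S25 (2.0): use full 12 ; 18 person-hours to go.
Take 18 from SG at 8.0 to finish.
S4, S20, S24, S21: unused.
Cost = 12×2.0 + 18×8.0 = 168.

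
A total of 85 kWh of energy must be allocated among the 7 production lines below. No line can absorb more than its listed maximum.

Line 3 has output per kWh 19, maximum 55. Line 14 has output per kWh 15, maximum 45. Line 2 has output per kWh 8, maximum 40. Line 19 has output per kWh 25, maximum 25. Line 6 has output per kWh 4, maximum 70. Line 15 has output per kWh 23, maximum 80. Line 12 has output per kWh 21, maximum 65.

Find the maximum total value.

Highest output per kWh first: Line 19 25 > Line 15 23 > Line 12 21 > Line 3 19 > Line 14 15 > Line 2 8 > Line 6 4.
Line 19: +25 to 25 (cap) — 60 left.
Only 60 left; Line 15 takes them to reach 60.
Total = 25×25 + 23×60 = 2005.

2005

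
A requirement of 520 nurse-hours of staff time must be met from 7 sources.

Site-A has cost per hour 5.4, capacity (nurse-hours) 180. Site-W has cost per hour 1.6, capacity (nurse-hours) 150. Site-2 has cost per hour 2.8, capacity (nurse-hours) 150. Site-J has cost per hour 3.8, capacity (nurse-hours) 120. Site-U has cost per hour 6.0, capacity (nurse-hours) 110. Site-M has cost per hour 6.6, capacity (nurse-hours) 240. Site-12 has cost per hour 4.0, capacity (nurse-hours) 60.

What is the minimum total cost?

Cheapest first:
Take 150 from Site-W at 1.6 → need 370 more.
Site-2 at 2.8: take all 150 nurse-hours → 220 still needed.
Site-J (3.8): use full 120 → 100 nurse-hours to go.
Take 60 from Site-12 at 4.0 → need 40 more.
Take 40 from Site-A at 5.4 to finish.
Site-U, Site-M: unused.
Cost = 150×1.6 + 150×2.8 + 120×3.8 + 60×4.0 + 40×5.4 = 1572.

1572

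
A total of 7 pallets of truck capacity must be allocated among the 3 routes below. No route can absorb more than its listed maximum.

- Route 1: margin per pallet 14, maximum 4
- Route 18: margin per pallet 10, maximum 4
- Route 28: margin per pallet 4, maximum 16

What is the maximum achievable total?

86

Order the routes by margin per pallet: Route 1 14 > Route 18 10 > Route 28 4.
Route 1: +4 to 4 (cap) → 3 left.
Route 18: +3 (room for 4) → 3. Pool exhausted.
Total = 14×4 + 10×3 = 86.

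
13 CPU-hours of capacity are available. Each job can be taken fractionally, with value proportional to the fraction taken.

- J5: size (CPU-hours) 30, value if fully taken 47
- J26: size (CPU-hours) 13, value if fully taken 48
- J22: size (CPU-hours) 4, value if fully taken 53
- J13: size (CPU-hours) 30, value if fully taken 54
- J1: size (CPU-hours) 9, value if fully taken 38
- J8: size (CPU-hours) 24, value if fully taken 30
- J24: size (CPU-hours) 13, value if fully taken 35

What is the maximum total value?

Rank by value-to-size ratio: J22 53/4≈13.2, J1 38/9≈4.22, J26 48/13≈3.69, J24 35/13≈2.69, J13 54/30≈1.8, J5 47/30≈1.57, J8 30/24≈1.25.
Take all of J22 (4 CPU-hours, value 53) ; 9 CPU-hours left.
Take all of J1 (9 CPU-hours, value 38) ; 0 CPU-hours left.
Total value = 91.

91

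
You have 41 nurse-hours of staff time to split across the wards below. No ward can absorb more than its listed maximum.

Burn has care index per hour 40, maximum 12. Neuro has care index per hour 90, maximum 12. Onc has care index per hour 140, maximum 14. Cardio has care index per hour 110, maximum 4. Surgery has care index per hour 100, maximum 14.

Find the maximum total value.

Order the wards by care index per hour: Onc 140 > Cardio 110 > Surgery 100 > Neuro 90 > Burn 40.
Give Onc 14 to hit its cap of 14 → 27 left.
Cardio: +4 to 4 (cap) → 23 left.
Surgery takes 14 to reach its cap of 14 → 9 left.
Only 9 left; Neuro takes them to reach 9.
Total = 90×9 + 140×14 + 110×4 + 100×14 = 4610.

4610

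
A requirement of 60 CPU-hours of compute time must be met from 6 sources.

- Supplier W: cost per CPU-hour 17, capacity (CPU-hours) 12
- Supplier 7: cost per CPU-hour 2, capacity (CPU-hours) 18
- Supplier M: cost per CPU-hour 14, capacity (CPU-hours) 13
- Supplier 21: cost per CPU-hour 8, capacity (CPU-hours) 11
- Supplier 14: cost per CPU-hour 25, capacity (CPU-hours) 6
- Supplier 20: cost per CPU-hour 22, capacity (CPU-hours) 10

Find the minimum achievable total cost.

642

Fill from the cheapest source first.
Supplier 7 (2): use full 18 ; 42 CPU-hours to go.
Supplier 21 at 8: take all 11 CPU-hours ; 31 still needed.
Take 13 from Supplier M at 14 ; need 18 more.
Supplier W at 17: take all 12 CPU-hours ; 6 still needed.
Take 6 from Supplier 20 at 22 to finish.
Supplier 14: unused.
Cost = 18×2 + 11×8 + 13×14 + 12×17 + 6×22 = 642.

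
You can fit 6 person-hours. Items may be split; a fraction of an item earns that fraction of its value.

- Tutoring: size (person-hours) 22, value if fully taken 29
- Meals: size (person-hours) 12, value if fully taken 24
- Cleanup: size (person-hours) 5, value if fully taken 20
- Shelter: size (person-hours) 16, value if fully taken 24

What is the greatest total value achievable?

22

Rank by value-to-size ratio: Cleanup 20/5≈4, Meals 24/12≈2, Shelter 24/16≈1.5, Tutoring 29/22≈1.32.
Take all of Cleanup (5 person-hours, value 20) → 1 person-hours left.
Only 1 person-hours remain; take 1/12 of Meals for value 24×1/12 = 2.
Total value = 22.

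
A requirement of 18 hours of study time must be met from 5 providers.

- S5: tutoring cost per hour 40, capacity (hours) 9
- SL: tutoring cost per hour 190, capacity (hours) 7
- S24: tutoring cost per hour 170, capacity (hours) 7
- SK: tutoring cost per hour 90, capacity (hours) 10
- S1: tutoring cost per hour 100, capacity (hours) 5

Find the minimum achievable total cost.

1170

Cheapest first:
S5 at 40: take all 9 hours → 9 still needed.
Take 9 from SK at 90 to finish.
S1, S24, SL: unused.
Cost = 9×40 + 9×90 = 1170.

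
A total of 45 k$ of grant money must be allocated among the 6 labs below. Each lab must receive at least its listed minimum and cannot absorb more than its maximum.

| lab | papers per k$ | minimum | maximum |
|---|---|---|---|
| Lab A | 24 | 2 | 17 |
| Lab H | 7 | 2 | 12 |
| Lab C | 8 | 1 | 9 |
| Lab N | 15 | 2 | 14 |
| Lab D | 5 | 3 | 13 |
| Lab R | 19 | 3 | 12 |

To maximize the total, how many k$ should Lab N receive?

10

Meeting every minimum uses 2+2+1+2+3+3 = 13 k$, leaving 32.
Highest papers per k$ first: Lab A 24 > Lab R 19 > Lab N 15 > Lab C 8 > Lab H 7 > Lab D 5.
Give Lab A 15 more to hit its cap of 17 → 17 left.
Give Lab R 9 more to hit its cap of 12 → 8 left.
Lab N: +8 (room for 12) → 10. Pool exhausted.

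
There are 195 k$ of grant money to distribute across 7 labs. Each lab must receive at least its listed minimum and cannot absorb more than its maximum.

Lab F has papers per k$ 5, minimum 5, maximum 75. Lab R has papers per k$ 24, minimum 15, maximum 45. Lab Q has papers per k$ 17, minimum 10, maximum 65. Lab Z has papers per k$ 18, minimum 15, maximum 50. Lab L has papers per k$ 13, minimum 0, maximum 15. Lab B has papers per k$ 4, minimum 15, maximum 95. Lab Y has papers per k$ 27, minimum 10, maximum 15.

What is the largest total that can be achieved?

3575

Meeting every minimum uses 5+15+10+15+0+15+10 = 70 k$, leaving 125.
Rank by papers per k$: Lab Y 27 > Lab R 24 > Lab Z 18 > Lab Q 17 > Lab L 13 > Lab F 5 > Lab B 4.
Give Lab Y 5 more to hit its cap of 15 ; 120 left.
Lab R takes 30 more to reach its cap of 45 ; 90 left.
Give Lab Z 35 more to hit its cap of 50 ; 55 left.
Lab Q: +55 to 65 (cap) ; 0 left.
Total = 5×5 + 24×45 + 17×65 + 18×50 + 4×15 + 27×15 = 3575.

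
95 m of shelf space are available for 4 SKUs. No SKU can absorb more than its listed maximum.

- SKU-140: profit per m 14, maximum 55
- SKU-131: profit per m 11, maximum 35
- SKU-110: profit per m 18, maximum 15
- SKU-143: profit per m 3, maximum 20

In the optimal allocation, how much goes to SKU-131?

Highest profit per m first: SKU-110 18 > SKU-140 14 > SKU-131 11 > SKU-143 3.
SKU-110: +15 to 15 (cap) ; 80 left.
SKU-140 takes 55 to reach its cap of 55 ; 25 left.
SKU-131 has room for 35 but only 25 remain, so it gets 25.

25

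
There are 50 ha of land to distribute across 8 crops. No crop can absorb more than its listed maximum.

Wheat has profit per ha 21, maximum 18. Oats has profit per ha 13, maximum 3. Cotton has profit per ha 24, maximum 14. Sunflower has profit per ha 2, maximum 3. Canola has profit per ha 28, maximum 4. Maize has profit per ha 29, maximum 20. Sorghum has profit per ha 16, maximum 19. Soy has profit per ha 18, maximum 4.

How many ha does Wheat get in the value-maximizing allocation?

Rank by profit per ha: Maize 29 > Canola 28 > Cotton 24 > Wheat 21 > Soy 18 > Sorghum 16 > Oats 13 > Sunflower 2.
Maize: +20 to 20 (cap) — 30 left.
Canola takes 4 to reach its cap of 4 — 26 left.
Cotton takes 14 to reach its cap of 14 — 12 left.
Only 12 left; Wheat takes them to reach 12.

12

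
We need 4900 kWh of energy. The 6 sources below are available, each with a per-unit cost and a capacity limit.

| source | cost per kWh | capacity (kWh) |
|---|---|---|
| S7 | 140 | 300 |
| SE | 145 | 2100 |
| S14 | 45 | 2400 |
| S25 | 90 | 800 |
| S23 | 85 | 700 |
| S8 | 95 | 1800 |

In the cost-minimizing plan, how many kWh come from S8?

1000

Fill from the cheapest source first.
S14 (45): use full 2400 → 2500 kWh to go.
S23 at 85: take all 700 kWh → 1800 still needed.
S25 at 90: take all 800 kWh → 1000 still needed.
S8 at 95: take 1000 of its 1800 → requirement met.
S7, SE: unused.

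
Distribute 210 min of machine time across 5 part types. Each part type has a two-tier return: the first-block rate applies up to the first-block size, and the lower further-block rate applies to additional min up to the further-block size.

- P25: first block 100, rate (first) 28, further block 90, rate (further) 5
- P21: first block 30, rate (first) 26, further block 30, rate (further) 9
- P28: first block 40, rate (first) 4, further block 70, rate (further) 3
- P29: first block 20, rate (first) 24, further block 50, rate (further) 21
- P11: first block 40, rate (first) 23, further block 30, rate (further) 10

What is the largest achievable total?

5400

Rank every tier by rate: P25/tier1 28 > P21/tier1 26 > P29/tier1 24 > P11/tier1 23 > P29/tier2 21 > P11/tier2 10 > P21/tier2 9 > P25/tier2 5 > P28/tier1 4 > P28/tier2 3.
P25 tier1 at 28: fill all 100 ; 110 left.
Fill P21 tier1 block (30 at 26) ; 80 left.
P29 tier1 at 24: fill all 20 ; 60 left.
P11/tier1 (23): +40 ; 20 left.
20 remain; put them into P29 tier2 at 21.
Total = 28×100 + 26×30 + 24×20 + 23×40 + 21×20 = 5400.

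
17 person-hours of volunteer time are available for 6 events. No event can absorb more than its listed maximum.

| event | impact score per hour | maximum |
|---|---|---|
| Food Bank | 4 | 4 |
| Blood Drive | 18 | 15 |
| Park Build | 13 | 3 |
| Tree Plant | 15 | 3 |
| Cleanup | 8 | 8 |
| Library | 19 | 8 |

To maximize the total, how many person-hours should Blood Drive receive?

Rank by impact score per hour: Library 19 > Blood Drive 18 > Tree Plant 15 > Park Build 13 > Cleanup 8 > Food Bank 4.
Library: +8 to 8 (cap) — 9 left.
Only 9 left; Blood Drive takes them to reach 9.

9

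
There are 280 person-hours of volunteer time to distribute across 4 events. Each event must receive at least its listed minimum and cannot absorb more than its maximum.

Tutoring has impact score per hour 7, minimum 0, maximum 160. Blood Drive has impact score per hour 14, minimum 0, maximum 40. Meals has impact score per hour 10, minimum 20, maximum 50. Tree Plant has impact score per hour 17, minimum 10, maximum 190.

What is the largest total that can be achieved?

Meeting every minimum uses 0+0+20+10 = 30 person-hours, leaving 250.
Order the events by impact score per hour: Tree Plant 17 > Blood Drive 14 > Meals 10 > Tutoring 7.
Tree Plant takes 180 more to reach its cap of 190 ; 70 left.
Blood Drive: +40 to 40 (cap) ; 30 left.
Meals takes 30 more to reach its cap of 50 ; 0 left.
Total = 14×40 + 10×50 + 17×190 = 4290.

4290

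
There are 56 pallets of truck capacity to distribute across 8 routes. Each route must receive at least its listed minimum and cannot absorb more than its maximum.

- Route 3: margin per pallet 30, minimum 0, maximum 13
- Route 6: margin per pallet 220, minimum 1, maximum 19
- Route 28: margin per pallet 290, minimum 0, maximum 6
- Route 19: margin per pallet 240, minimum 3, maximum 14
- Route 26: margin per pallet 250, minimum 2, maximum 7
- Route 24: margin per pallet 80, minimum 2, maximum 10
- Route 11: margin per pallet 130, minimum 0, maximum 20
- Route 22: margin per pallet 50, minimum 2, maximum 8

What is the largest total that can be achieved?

12070

Meeting every minimum uses 0+1+0+3+2+2+0+2 = 10 pallets, leaving 46.
Highest margin per pallet first: Route 28 290 > Route 26 250 > Route 19 240 > Route 6 220 > Route 11 130 > Route 24 80 > Route 22 50 > Route 3 30.
Give Route 28 6 more to hit its cap of 6 → 40 left.
Route 26: +5 to 7 (cap) → 35 left.
Route 19: +11 to 14 (cap) → 24 left.
Give Route 6 18 more to hit its cap of 19 → 6 left.
Route 11: +6 (room for 20) → 6. Pool exhausted.
Total = 220×19 + 290×6 + 240×14 + 250×7 + 80×2 + 130×6 + 50×2 = 12070.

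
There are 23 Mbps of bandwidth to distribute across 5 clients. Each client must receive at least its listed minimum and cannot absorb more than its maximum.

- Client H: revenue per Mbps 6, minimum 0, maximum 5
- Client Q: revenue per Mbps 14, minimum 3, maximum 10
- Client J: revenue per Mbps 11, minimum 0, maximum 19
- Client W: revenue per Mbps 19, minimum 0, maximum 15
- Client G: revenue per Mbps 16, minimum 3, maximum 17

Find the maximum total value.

Meeting every minimum uses 0+3+0+0+3 = 6 Mbps, leaving 17.
Order the clients by revenue per Mbps: Client W 19 > Client G 16 > Client Q 14 > Client J 11 > Client H 6.
Client W takes 15 more to reach its cap of 15 → 2 left.
Client G has room for 14 more but only 2 remain, so it gets 5.
Total = 14×3 + 19×15 + 16×5 = 407.

407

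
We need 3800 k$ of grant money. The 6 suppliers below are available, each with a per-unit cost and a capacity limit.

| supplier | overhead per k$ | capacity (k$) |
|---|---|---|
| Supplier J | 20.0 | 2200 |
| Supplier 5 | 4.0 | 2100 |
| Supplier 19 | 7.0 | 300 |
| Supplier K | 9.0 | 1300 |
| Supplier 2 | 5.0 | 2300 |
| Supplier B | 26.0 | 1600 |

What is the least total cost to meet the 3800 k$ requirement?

16900

Fill from the cheapest supplier first.
Supplier 5 at 4.0: take all 2100 k$ ; 1700 still needed.
Take 1700 from Supplier 2 at 5.0 to finish.
Supplier 19, Supplier K, Supplier J, Supplier B: unused.
Cost = 2100×4.0 + 1700×5.0 = 16900.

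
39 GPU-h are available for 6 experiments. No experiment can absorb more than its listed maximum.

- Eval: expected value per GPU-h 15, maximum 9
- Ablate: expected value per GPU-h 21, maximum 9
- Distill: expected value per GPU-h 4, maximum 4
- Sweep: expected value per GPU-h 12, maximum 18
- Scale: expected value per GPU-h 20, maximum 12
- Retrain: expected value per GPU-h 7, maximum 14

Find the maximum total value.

Order the experiments by expected value per GPU-h: Ablate 21 > Scale 20 > Eval 15 > Sweep 12 > Retrain 7 > Distill 4.
Ablate: +9 to 9 (cap) — 30 left.
Scale takes 12 to reach its cap of 12 — 18 left.
Eval takes 9 to reach its cap of 9 — 9 left.
Sweep has room for 18 but only 9 remain, so it gets 9.
Total = 15×9 + 21×9 + 12×9 + 20×12 = 672.

672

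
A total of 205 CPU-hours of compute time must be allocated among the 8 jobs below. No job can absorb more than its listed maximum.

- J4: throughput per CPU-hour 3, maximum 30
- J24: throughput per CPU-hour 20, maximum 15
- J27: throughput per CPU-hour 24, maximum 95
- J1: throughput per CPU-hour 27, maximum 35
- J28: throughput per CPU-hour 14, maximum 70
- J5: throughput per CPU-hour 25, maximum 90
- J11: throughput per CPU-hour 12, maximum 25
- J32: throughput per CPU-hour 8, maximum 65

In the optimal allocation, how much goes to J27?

80

Rank by throughput per CPU-hour: J1 27 > J5 25 > J27 24 > J24 20 > J28 14 > J11 12 > J32 8 > J4 3.
J1: +35 to 35 (cap) ; 170 left.
J5 takes 90 to reach its cap of 90 ; 80 left.
J27 has room for 95 but only 80 remain, so it gets 80.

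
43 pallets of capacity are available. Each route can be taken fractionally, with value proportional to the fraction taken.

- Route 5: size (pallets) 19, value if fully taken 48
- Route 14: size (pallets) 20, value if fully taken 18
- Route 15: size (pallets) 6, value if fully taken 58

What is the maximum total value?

Sort by value density: Route 15 58/6≈9.67, Route 5 48/19≈2.53, Route 14 18/20≈0.9.
All 6 pallets of Route 15 fit (value 58) → 37 remain.
All 19 pallets of Route 5 fit (value 48) → 18 remain.
Only 18 pallets remain; take 18/20 of Route 14 for value 18×18/20 = 16.2.
Total value = 122.2.

122.2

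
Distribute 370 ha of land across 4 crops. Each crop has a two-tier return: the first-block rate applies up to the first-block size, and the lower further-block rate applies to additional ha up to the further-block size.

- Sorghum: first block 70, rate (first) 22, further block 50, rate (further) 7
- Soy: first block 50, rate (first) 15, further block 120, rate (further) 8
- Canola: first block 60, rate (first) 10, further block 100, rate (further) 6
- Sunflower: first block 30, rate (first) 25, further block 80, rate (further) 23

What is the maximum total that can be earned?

6120

Rank every tier by rate: Sunflower/first 25 > Sunflower/second 23 > Sorghum/first 22 > Soy/first 15 > Canola/first 10 > Soy/second 8 > Sorghum/second 7 > Canola/second 6.
Sunflower first at 25: fill all 30 ; 340 left.
Sunflower/second (23): +80 ; 260 left.
Sorghum first at 22: fill all 70 ; 190 left.
Soy/first (15): +50 ; 140 left.
Fill Canola first block (60 at 10) ; 80 left.
80 remain; put them into Soy second at 8.
Total = 25×30 + 23×80 + 22×70 + 15×50 + 10×60 + 8×80 = 6120.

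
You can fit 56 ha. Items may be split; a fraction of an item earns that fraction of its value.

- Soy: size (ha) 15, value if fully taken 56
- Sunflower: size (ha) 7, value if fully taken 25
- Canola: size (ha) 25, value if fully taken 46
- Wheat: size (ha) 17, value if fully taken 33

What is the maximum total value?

145.28

Rank by value-to-size ratio: Soy 56/15≈3.73, Sunflower 25/7≈3.57, Wheat 33/17≈1.94, Canola 46/25≈1.84.
All 15 ha of Soy fit (value 56) ; 41 remain.
All 7 ha of Sunflower fit (value 25) ; 34 remain.
Take all of Wheat (17 ha, value 33) ; 17 ha left.
Fill the last 17 ha with part of Canola: 17/25 of it earns 31.28.
Total value = 145.28.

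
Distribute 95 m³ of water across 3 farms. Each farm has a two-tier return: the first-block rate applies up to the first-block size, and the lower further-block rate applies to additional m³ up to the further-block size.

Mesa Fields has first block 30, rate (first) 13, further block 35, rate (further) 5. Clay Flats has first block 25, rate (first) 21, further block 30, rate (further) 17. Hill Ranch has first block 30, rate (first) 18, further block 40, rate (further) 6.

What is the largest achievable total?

Treat each block as its own option and order by rate: Clay Flats/T1 21 > Hill Ranch/T1 18 > Clay Flats/T2 17 > Mesa Fields/T1 13 > Hill Ranch/T2 6 > Mesa Fields/T2 5.
Clay Flats/T1 (21): +25 ; 70 left.
Fill Hill Ranch T1 block (30 at 18) ; 40 left.
Clay Flats T2 at 17: fill all 30 ; 10 left.
10 remain; put them into Mesa Fields T1 at 13.
Total = 21×25 + 18×30 + 17×30 + 13×10 = 1705.

1705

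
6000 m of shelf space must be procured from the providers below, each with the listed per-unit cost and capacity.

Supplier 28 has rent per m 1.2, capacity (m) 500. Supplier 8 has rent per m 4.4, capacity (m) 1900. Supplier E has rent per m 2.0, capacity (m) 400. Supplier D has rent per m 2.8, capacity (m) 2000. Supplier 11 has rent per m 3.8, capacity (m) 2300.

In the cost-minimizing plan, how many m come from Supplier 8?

Cheapest first:
Take 500 from Supplier 28 at 1.2 — need 5500 more.
Supplier E at 2.0: take all 400 m — 5100 still needed.
Supplier D (2.8): use full 2000 — 3100 m to go.
Supplier 11 (3.8): use full 2300 — 800 m to go.
Take 800 from Supplier 8 at 4.4 to finish.

800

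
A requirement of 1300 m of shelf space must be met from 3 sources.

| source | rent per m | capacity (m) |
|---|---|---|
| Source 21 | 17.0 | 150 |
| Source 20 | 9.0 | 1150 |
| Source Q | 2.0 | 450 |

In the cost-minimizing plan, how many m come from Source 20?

850

Fill from the cheapest source first.
Source Q (2.0): use full 450 → 850 m to go.
Source 20 at 9.0: take 850 of its 1150 → requirement met.
Source 21: unused.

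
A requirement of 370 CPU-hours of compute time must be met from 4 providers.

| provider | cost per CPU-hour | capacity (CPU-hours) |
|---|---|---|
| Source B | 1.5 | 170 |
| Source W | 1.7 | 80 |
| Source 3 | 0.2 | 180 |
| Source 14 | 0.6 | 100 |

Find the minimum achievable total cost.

Fill from the cheapest provider first.
Source 3 (0.2): use full 180 ; 190 CPU-hours to go.
Take 100 from Source 14 at 0.6 ; need 90 more.
Take 90 from Source B at 1.5 to finish.
Source W: unused.
Cost = 180×0.2 + 100×0.6 + 90×1.5 = 231.

231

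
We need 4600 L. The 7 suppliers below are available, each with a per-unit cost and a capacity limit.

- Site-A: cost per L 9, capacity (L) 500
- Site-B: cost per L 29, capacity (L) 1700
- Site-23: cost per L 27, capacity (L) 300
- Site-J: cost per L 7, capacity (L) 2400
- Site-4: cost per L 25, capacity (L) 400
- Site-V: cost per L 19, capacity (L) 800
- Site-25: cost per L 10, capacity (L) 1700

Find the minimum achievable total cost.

Use suppliers in increasing cost order.
Site-J at 7: take all 2400 L → 2200 still needed.
Site-A at 9: take all 500 L → 1700 still needed.
Site-25 at 10: take all 1700 L → 0 still needed.
Site-V, Site-4, Site-23, Site-B: unused.
Cost = 2400×7 + 500×9 + 1700×10 = 38300.

38300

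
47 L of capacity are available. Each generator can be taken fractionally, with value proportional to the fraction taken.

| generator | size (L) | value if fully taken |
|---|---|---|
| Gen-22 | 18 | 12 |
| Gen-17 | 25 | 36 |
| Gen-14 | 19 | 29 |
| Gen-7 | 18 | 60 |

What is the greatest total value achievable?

103.4

Best value per unit of size first: Gen-7 60/18≈3.33, Gen-14 29/19≈1.53, Gen-17 36/25≈1.44, Gen-22 12/18≈0.667.
Take all of Gen-7 (18 L, value 60) → 29 L left.
Take all of Gen-14 (19 L, value 29) → 10 L left.
Only 10 L remain; take 10/25 of Gen-17 for value 36×10/25 = 14.4.
Total value = 103.4.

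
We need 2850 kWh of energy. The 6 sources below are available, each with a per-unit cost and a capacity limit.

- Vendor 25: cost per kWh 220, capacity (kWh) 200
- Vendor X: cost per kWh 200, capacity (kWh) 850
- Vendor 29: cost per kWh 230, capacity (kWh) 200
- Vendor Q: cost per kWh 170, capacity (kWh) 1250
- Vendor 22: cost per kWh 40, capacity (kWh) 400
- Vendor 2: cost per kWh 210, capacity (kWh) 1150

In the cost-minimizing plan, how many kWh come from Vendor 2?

Fill from the cheapest source first.
Take 400 from Vendor 22 at 40 ; need 2450 more.
Take 1250 from Vendor Q at 170 ; need 1200 more.
Vendor X (200): use full 850 ; 350 kWh to go.
Vendor 2 at 210: take 350 of its 1150 ; requirement met.
Vendor 25, Vendor 29: unused.

350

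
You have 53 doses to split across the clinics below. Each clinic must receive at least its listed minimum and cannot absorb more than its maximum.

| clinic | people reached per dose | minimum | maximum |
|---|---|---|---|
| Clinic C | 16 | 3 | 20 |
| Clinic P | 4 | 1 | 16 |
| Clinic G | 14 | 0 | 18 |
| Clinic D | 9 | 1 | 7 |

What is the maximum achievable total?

Meeting every minimum uses 3+1+0+1 = 5 doses, leaving 48.
Highest people reached per dose first: Clinic C 16 > Clinic G 14 > Clinic D 9 > Clinic P 4.
Clinic C takes 17 more to reach its cap of 20 ; 31 left.
Clinic G: +18 to 18 (cap) ; 13 left.
Give Clinic D 6 more to hit its cap of 7 ; 7 left.
Clinic P has room for 15 more but only 7 remain, so it gets 8.
Total = 16×20 + 4×8 + 14×18 + 9×7 = 667.

667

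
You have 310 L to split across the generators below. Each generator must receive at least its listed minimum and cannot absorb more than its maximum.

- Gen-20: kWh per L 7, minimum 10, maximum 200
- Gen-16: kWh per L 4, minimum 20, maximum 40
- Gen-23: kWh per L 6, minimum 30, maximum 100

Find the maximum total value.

Meeting every minimum uses 10+20+30 = 60 L, leaving 250.
Rank by kWh per L: Gen-20 7 > Gen-23 6 > Gen-16 4.
Give Gen-20 190 more to hit its cap of 200 — 60 left.
Gen-23: +60 (room for 70) → 90. Pool exhausted.
Total = 7×200 + 4×20 + 6×90 = 2020.

2020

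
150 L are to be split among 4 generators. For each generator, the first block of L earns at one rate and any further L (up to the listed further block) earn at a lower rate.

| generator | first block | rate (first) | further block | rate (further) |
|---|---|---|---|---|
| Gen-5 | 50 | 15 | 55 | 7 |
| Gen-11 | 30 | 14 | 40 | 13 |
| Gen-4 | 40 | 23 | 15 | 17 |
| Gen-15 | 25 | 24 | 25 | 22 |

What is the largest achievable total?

3000

Treat each block as its own option and order by rate: Gen-15/T1 24 > Gen-4/T1 23 > Gen-15/T2 22 > Gen-4/T2 17 > Gen-5/T1 15 > Gen-11/T1 14 > Gen-11/T2 13 > Gen-5/T2 7.
Fill Gen-15 T1 block (25 at 24) → 125 left.
Fill Gen-4 T1 block (40 at 23) → 85 left.
Gen-15/T2 (22): +25 → 60 left.
Fill Gen-4 T2 block (15 at 17) → 45 left.
Gen-5/T1: +45 of 50 at 15; pool empty.
Total = 24×25 + 23×40 + 22×25 + 17×15 + 15×45 = 3000.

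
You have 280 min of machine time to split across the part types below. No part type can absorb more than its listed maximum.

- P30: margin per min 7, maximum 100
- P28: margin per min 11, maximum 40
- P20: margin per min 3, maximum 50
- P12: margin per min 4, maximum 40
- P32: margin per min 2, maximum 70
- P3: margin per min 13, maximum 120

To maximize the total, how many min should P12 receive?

20

Rank by margin per min: P3 13 > P28 11 > P30 7 > P12 4 > P20 3 > P32 2.
P3: +120 to 120 (cap) → 160 left.
P28 takes 40 to reach its cap of 40 → 120 left.
Give P30 100 to hit its cap of 100 → 20 left.
P12: +20 (room for 40) → 20. Pool exhausted.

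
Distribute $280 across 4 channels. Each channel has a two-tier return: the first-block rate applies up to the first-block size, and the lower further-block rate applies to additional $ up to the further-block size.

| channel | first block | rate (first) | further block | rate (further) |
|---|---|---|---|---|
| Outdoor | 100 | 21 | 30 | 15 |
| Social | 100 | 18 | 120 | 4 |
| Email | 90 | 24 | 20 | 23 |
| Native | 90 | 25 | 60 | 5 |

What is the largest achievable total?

6550

Rank every tier by rate: Native/first 25 > Email/first 24 > Email/second 23 > Outdoor/first 21 > Social/first 18 > Outdoor/second 15 > Native/second 5 > Social/second 4.
Fill Native first block (90 at 25) — 190 left.
Email first at 24: fill all 90 — 100 left.
Email/second (23): +20 — 80 left.
Outdoor/first: +80 of 100 at 21; pool empty.
Total = 25×90 + 24×90 + 23×20 + 21×80 = 6550.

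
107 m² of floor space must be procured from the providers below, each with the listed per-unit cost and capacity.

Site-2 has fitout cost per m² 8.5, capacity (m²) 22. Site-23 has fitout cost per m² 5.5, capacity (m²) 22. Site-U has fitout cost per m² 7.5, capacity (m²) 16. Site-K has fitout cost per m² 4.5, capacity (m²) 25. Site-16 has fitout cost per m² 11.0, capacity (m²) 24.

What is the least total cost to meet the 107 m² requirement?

Use providers in increasing cost order.
Take 25 from Site-K at 4.5 → need 82 more.
Take 22 from Site-23 at 5.5 → need 60 more.
Take 16 from Site-U at 7.5 → need 44 more.
Site-2 at 8.5: take all 22 m² → 22 still needed.
Take 22 from Site-16 at 11.0 to finish.
Cost = 25×4.5 + 22×5.5 + 16×7.5 + 22×8.5 + 22×11.0 = 782.5.

782.5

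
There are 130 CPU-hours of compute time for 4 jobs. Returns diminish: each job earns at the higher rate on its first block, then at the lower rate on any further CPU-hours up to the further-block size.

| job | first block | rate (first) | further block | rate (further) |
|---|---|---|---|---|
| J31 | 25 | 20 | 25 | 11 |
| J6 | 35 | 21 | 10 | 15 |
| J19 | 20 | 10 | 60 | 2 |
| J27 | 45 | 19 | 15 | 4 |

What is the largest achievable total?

2405

Order all 8 blocks by rate: J6/tier1 21 > J31/tier1 20 > J27/tier1 19 > J6/tier2 15 > J31/tier2 11 > J19/tier1 10 > J27/tier2 4 > J19/tier2 2.
J6/tier1 (21): +35 → 95 left.
Fill J31 tier1 block (25 at 20) → 70 left.
Fill J27 tier1 block (45 at 19) → 25 left.
Fill J6 tier2 block (10 at 15) → 15 left.
J31/tier2: +15 of 25 at 11; pool empty.
Total = 21×35 + 20×25 + 19×45 + 15×10 + 11×15 = 2405.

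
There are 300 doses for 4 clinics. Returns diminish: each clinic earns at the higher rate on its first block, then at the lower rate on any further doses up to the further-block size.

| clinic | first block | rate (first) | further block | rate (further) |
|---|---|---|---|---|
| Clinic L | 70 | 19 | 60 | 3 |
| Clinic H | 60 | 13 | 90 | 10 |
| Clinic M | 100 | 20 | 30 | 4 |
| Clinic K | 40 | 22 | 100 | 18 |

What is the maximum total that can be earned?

5830

Order all 8 blocks by rate: Clinic K/T1 22 > Clinic M/T1 20 > Clinic L/T1 19 > Clinic K/T2 18 > Clinic H/T1 13 > Clinic H/T2 10 > Clinic M/T2 4 > Clinic L/T2 3.
Clinic K T1 at 22: fill all 40 — 260 left.
Clinic M T1 at 20: fill all 100 — 160 left.
Fill Clinic L T1 block (70 at 19) — 90 left.
Clinic K T2 at 18: only 90 left, fill 90.
Total = 22×40 + 20×100 + 19×70 + 18×90 = 5830.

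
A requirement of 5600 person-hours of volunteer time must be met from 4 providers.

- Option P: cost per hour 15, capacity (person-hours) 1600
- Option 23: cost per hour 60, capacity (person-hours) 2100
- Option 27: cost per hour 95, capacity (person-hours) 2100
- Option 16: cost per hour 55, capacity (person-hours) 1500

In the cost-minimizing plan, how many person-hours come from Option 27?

400

Fill from the cheapest provider first.
Take 1600 from Option P at 15 — need 4000 more.
Take 1500 from Option 16 at 55 — need 2500 more.
Option 23 at 60: take all 2100 person-hours — 400 still needed.
Option 27 at 95: take 400 of its 2100 — requirement met.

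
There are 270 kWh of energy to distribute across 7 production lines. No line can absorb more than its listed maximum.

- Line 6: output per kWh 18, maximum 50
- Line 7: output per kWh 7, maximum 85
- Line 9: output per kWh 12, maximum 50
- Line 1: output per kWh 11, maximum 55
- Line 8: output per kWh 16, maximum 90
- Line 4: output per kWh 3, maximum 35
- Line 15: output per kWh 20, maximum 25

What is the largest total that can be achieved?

Order the production lines by output per kWh: Line 15 20 > Line 6 18 > Line 8 16 > Line 9 12 > Line 1 11 > Line 7 7 > Line 4 3.
Line 15: +25 to 25 (cap) → 245 left.
Line 6 takes 50 to reach its cap of 50 → 195 left.
Line 8: +90 to 90 (cap) → 105 left.
Line 9 takes 50 to reach its cap of 50 → 55 left.
Line 1: +55 to 55 (cap) → 0 left.
Total = 18×50 + 12×50 + 11×55 + 16×90 + 20×25 = 4045.

4045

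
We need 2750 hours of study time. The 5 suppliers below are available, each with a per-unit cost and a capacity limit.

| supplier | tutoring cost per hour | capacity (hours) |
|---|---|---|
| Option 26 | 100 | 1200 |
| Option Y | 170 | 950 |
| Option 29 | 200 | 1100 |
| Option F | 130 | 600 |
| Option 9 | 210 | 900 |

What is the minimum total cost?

Use suppliers in increasing cost order.
Take 1200 from Option 26 at 100 — need 1550 more.
Take 600 from Option F at 130 — need 950 more.
Option Y (170): use full 950 — 0 hours to go.
Option 29, Option 9: unused.
Cost = 1200×100 + 600×130 + 950×170 = 359500.

359500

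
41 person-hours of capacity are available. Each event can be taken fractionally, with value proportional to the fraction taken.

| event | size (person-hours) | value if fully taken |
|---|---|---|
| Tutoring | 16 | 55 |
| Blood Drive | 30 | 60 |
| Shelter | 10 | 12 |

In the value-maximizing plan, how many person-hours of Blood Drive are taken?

Best value per unit of size first: Tutoring 55/16≈3.44, Blood Drive 60/30≈2, Shelter 12/10≈1.2.
Tutoring: take in full, 16 person-hours for value 55 ; 25 left.
25 person-hours left: a 25/30 share of Blood Drive gives 60×25/30 = 50.

25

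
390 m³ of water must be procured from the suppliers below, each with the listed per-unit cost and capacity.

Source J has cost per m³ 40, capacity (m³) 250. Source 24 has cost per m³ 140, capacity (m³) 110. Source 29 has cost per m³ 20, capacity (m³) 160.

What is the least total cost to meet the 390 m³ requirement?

Cheapest first:
Take 160 from Source 29 at 20 — need 230 more.
Take 230 from Source J at 40 to finish.
Source 24: unused.
Cost = 160×20 + 230×40 = 12400.

12400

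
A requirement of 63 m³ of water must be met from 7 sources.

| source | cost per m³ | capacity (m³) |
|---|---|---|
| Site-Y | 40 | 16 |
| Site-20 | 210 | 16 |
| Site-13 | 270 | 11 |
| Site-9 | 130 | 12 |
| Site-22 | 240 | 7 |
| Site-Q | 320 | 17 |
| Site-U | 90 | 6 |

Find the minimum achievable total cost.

Use sources in increasing cost order.
Site-Y at 40: take all 16 m³ ; 47 still needed.
Site-U at 90: take all 6 m³ ; 41 still needed.
Site-9 (130): use full 12 ; 29 m³ to go.
Take 16 from Site-20 at 210 ; need 13 more.
Site-22 at 240: take all 7 m³ ; 6 still needed.
Site-13 (270): take the remaining 6 ; done.
Site-Q: unused.
Cost = 16×40 + 6×90 + 12×130 + 16×210 + 7×240 + 6×270 = 9400.

9400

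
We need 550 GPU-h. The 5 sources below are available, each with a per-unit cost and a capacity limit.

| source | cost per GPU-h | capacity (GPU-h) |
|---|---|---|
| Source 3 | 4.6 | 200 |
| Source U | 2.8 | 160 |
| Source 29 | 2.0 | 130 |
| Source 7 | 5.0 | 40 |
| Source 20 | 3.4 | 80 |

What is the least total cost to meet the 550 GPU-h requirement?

1808

Use sources in increasing cost order.
Take 130 from Source 29 at 2.0 ; need 420 more.
Take 160 from Source U at 2.8 ; need 260 more.
Take 80 from Source 20 at 3.4 ; need 180 more.
Take 180 from Source 3 at 4.6 to finish.
Source 7: unused.
Cost = 130×2.0 + 160×2.8 + 80×3.4 + 180×4.6 = 1808.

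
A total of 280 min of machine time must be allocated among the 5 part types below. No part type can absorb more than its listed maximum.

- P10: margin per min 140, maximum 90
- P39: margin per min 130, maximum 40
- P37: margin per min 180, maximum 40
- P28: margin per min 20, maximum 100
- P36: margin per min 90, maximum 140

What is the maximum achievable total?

Highest margin per min first: P37 180 > P10 140 > P39 130 > P36 90 > P28 20.
P37: +40 to 40 (cap) → 240 left.
P10 takes 90 to reach its cap of 90 → 150 left.
P39 takes 40 to reach its cap of 40 → 110 left.
P36: +110 (room for 140) → 110. Pool exhausted.
Total = 140×90 + 130×40 + 180×40 + 90×110 = 34900.

34900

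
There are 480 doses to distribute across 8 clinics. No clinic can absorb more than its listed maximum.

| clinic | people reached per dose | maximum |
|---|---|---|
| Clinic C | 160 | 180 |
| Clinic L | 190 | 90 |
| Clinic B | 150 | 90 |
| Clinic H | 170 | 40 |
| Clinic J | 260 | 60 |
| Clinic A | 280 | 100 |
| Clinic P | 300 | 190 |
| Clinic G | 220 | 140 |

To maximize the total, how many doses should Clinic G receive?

130

Highest people reached per dose first: Clinic P 300 > Clinic A 280 > Clinic J 260 > Clinic G 220 > Clinic L 190 > Clinic H 170 > Clinic C 160 > Clinic B 150.
Clinic P: +190 to 190 (cap) — 290 left.
Clinic A takes 100 to reach its cap of 100 — 190 left.
Give Clinic J 60 to hit its cap of 60 — 130 left.
Only 130 left; Clinic G takes them to reach 130.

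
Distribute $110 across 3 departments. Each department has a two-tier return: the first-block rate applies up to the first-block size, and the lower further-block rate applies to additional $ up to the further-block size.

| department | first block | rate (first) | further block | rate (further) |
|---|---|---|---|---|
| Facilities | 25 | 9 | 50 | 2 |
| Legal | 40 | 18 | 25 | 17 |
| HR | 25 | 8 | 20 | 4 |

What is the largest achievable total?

Rank every tier by rate: Legal/first 18 > Legal/second 17 > Facilities/first 9 > HR/first 8 > HR/second 4 > Facilities/second 2.
Legal/first (18): +40 ; 70 left.
Fill Legal second block (25 at 17) ; 45 left.
Facilities first at 9: fill all 25 ; 20 left.
HR first at 8: only 20 left, fill 20.
Total = 18×40 + 17×25 + 9×25 + 8×20 = 1530.

1530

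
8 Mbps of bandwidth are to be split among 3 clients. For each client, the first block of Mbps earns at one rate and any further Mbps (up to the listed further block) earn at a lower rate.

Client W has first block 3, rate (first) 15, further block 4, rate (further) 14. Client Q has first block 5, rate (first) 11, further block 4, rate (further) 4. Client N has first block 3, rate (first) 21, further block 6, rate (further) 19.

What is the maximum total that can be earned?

158

Treat each block as its own option and order by rate: Client N/first 21 > Client N/second 19 > Client W/first 15 > Client W/second 14 > Client Q/first 11 > Client Q/second 4.
Client N first at 21: fill all 3 — 5 left.
Client N second at 19: only 5 left, fill 5.
Total = 21×3 + 19×5 = 158.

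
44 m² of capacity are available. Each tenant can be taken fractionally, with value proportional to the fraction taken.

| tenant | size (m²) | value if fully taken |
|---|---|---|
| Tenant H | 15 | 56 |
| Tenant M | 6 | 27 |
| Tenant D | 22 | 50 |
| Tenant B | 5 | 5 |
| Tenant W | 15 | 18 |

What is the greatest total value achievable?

Rank by value-to-size ratio: Tenant M 27/6≈4.5, Tenant H 56/15≈3.73, Tenant D 50/22≈2.27, Tenant W 18/15≈1.2, Tenant B 5/5≈1.
Tenant M: take in full, 6 m² for value 27 → 38 left.
Take all of Tenant H (15 m², value 56) → 23 m² left.
All 22 m² of Tenant D fit (value 50) → 1 remain.
Only 1 m² remain; take 1/15 of Tenant W for value 18×1/15 = 1.2.
Total value = 134.2.

134.2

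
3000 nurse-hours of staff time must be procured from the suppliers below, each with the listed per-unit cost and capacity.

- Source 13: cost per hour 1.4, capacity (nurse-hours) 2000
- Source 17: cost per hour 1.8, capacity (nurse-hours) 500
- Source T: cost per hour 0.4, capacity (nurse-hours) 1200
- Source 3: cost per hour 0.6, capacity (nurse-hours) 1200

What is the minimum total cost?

2040

Cheapest first:
Take 1200 from Source T at 0.4 ; need 1800 more.
Take 1200 from Source 3 at 0.6 ; need 600 more.
Source 13 at 1.4: take 600 of its 2000 ; requirement met.
Source 17: unused.
Cost = 1200×0.4 + 1200×0.6 + 600×1.4 = 2040.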